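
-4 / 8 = -1 / 2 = -0.50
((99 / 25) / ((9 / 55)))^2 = 14641 / 25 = 585.64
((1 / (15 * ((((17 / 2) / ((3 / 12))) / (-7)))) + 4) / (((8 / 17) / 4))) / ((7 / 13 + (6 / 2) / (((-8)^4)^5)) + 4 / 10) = 7617640611313589682176 / 210984635343052997193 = 36.11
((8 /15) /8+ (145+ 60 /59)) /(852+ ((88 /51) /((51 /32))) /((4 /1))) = 28022307 /163485755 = 0.17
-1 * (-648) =648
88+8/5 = 448/5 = 89.60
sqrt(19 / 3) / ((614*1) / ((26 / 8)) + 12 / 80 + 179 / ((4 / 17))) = 130*sqrt(57) / 370431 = 0.00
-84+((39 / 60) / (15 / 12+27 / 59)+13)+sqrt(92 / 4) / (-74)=-10946 / 155 - sqrt(23) / 74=-70.68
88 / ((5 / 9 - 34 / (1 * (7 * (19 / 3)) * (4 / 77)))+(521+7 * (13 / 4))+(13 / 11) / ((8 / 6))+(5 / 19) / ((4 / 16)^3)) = 331056 / 2058833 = 0.16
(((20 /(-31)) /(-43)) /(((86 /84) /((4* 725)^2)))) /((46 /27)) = 95369400000 /1318337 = 72340.68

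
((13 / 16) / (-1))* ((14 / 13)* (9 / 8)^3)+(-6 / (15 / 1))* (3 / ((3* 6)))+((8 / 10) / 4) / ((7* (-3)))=-568583 / 430080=-1.32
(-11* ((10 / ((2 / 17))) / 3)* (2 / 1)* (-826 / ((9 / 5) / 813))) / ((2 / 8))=8371840400 / 9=930204488.89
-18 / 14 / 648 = -1 / 504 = -0.00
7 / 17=0.41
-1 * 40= -40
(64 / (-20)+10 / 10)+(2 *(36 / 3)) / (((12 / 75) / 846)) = 634489 / 5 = 126897.80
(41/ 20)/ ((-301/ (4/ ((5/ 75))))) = -123/ 301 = -0.41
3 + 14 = 17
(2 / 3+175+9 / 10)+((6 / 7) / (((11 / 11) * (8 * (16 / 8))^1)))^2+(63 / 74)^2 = 11417358079 / 64397760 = 177.29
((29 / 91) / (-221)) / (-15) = 29 / 301665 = 0.00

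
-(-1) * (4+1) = 5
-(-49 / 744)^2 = -2401 / 553536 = -0.00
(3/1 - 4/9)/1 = 2.56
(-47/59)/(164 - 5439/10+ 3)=470/222371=0.00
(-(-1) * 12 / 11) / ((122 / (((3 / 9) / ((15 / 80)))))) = 32 / 2013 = 0.02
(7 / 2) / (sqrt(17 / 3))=7 *sqrt(51) / 34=1.47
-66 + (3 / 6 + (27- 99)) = -275 / 2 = -137.50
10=10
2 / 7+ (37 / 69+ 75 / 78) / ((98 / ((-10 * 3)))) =-5063 / 29302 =-0.17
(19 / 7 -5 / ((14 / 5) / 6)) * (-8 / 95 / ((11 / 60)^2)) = 46080 / 2299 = 20.04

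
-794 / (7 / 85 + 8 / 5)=-67490 / 143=-471.96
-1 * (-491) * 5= 2455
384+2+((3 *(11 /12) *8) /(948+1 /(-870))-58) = 270540092 /824759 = 328.02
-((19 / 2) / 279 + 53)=-29593 / 558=-53.03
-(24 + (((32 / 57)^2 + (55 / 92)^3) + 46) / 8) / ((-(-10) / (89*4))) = -53708631453727 / 50599146240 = -1061.45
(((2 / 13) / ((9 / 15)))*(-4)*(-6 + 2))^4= 655360000 / 2313441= 283.28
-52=-52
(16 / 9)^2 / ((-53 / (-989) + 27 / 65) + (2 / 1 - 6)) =-1028560 / 1149147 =-0.90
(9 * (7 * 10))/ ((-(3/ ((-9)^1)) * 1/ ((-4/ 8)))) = -945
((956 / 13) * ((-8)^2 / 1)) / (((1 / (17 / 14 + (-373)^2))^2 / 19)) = 1102631652415551296 / 637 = 1730975906460834.06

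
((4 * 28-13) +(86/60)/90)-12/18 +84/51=4589831/45900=100.00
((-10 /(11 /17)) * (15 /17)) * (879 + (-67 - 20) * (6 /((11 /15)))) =-275850 /121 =-2279.75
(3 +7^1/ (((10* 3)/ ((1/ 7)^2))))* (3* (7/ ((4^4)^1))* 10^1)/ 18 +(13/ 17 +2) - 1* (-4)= 540647/ 78336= 6.90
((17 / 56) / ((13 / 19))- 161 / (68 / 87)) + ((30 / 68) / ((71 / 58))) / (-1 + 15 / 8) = -180246673 / 878696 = -205.13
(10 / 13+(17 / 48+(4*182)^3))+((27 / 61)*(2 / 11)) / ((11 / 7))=1777026622663841 / 4605744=385828353.17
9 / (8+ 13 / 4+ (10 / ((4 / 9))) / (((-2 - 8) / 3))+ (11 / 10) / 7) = 315 / 163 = 1.93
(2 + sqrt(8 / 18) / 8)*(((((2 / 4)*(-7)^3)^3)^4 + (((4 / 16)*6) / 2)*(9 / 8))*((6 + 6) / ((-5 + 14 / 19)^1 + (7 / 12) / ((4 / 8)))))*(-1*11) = 41565881008850068170136191560768475 / 722944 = 57495298403265077475068870000.00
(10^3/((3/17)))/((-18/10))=-85000/27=-3148.15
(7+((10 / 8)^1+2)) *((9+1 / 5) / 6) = 943 / 60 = 15.72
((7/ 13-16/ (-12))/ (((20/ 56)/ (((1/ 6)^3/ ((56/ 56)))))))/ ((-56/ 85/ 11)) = -13651/ 33696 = -0.41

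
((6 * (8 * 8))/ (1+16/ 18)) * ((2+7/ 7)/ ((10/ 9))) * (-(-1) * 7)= 326592/ 85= 3842.26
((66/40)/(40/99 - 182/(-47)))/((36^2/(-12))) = -5687/1591840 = -0.00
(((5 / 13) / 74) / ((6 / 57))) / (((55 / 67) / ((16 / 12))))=1273 / 15873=0.08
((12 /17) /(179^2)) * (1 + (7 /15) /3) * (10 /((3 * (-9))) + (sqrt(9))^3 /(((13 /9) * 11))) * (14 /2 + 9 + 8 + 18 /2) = 82096 /73534095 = 0.00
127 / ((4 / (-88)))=-2794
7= 7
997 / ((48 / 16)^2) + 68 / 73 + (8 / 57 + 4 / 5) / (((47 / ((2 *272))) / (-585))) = -3670088467 / 586701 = -6255.47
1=1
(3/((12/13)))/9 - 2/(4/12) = -5.64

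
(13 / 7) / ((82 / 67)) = 871 / 574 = 1.52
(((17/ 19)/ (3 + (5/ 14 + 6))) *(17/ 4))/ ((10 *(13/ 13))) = 2023/ 49780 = 0.04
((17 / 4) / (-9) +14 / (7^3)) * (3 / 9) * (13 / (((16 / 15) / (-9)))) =49465 / 3136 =15.77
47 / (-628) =-47 / 628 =-0.07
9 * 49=441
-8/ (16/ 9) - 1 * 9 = -27/ 2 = -13.50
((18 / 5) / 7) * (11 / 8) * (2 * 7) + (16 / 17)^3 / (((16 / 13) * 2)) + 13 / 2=411186 / 24565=16.74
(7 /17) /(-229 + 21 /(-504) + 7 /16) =-336 /186541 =-0.00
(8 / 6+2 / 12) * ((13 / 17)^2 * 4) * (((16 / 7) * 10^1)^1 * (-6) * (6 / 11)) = -5840640 / 22253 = -262.47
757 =757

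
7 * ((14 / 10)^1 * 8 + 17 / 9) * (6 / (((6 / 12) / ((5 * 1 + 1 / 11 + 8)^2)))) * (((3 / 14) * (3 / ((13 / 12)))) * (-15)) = -2638116864 / 1573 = -1677124.52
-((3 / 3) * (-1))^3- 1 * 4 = -3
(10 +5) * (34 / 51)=10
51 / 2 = 25.50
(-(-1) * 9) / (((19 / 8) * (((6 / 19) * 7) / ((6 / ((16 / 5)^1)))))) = 45 / 14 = 3.21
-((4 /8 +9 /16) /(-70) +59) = -66063 /1120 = -58.98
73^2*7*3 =111909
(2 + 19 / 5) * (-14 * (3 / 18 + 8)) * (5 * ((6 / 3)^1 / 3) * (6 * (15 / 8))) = -49735 / 2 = -24867.50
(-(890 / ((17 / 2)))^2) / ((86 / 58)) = -91883600 / 12427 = -7393.87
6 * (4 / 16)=3 / 2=1.50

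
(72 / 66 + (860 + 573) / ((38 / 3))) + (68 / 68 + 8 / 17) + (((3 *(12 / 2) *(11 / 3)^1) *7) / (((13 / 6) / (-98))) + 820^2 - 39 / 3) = 60194066245 / 92378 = 651606.08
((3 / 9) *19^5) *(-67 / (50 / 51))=-2820276761 / 50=-56405535.22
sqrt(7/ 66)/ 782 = sqrt(462)/ 51612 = 0.00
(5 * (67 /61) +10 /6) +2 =1676 /183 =9.16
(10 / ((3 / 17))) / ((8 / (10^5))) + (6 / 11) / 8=93500009 / 132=708333.40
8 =8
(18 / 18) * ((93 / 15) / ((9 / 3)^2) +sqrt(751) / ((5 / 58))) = 31 / 45 +58 * sqrt(751) / 5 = 318.58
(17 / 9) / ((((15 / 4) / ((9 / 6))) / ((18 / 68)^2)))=9 / 170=0.05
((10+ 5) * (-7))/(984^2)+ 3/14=483883/2259264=0.21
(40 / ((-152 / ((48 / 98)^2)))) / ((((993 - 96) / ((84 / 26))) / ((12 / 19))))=-69120 / 481300001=-0.00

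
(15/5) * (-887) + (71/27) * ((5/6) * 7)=-428597/162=-2645.66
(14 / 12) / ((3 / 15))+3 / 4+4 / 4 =91 / 12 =7.58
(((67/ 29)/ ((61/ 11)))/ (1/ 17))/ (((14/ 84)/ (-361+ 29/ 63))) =-569167412/ 37149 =-15321.20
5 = 5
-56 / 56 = -1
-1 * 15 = -15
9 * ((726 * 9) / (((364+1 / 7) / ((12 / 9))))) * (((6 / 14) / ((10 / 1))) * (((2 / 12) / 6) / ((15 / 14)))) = 15246 / 63725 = 0.24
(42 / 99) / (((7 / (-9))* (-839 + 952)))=-6 / 1243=-0.00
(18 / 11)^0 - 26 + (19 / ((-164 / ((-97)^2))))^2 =31958398041 / 26896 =1188221.22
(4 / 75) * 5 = 4 / 15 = 0.27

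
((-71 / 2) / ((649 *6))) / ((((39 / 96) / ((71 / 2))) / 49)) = -988036 / 25311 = -39.04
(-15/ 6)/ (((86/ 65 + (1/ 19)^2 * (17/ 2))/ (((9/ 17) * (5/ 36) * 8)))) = -1173250/ 1074349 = -1.09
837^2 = 700569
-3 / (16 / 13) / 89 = -39 / 1424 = -0.03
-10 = -10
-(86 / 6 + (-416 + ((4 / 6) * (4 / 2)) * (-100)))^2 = -286225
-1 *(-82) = 82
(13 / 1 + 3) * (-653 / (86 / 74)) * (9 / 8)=-434898 / 43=-10113.91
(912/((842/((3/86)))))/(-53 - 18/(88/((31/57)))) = -571824/803791303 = -0.00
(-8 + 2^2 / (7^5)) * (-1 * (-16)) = -2151232 / 16807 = -128.00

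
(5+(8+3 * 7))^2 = 1156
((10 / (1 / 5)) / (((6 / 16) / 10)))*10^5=400000000 / 3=133333333.33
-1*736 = -736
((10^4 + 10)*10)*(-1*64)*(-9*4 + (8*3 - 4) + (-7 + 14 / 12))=419619200 / 3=139873066.67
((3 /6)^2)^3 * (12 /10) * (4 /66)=1 /880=0.00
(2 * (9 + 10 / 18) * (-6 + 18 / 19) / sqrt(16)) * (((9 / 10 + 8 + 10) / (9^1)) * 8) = -405.56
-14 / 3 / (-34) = 7 / 51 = 0.14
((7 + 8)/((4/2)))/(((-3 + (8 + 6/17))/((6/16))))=765/1456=0.53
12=12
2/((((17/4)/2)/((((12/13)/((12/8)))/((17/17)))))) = 128/221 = 0.58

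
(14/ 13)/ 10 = 7/ 65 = 0.11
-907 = -907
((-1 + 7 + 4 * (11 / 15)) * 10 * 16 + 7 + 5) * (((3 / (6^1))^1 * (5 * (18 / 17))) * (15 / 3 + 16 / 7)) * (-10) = -1945800 / 7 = -277971.43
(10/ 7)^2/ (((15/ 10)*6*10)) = 10/ 441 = 0.02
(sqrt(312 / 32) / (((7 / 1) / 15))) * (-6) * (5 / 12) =-75 * sqrt(39) / 28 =-16.73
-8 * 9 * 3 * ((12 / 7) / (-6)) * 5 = 2160 / 7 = 308.57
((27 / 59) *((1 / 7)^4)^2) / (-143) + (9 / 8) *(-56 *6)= -378.00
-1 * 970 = -970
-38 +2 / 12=-227 / 6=-37.83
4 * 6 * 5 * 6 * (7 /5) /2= 504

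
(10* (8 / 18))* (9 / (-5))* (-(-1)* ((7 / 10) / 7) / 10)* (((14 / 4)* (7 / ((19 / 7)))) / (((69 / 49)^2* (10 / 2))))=-823543 / 11307375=-0.07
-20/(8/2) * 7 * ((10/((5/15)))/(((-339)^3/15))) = 0.00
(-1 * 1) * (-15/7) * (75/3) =375/7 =53.57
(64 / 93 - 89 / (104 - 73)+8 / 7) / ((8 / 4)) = -677 / 1302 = -0.52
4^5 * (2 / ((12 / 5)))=2560 / 3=853.33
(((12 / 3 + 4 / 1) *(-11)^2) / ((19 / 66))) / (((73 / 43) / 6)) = 16483104 / 1387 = 11884.00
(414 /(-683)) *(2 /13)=-828 /8879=-0.09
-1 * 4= -4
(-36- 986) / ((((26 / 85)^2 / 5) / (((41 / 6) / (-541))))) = 756854875 / 1097148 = 689.84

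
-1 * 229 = -229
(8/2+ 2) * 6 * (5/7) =180/7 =25.71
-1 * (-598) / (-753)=-598 / 753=-0.79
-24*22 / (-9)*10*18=10560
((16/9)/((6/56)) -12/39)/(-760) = -1429/66690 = -0.02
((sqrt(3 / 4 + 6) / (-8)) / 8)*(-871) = 2613*sqrt(3) / 128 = 35.36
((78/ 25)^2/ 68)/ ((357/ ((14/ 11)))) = 1014/ 1986875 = 0.00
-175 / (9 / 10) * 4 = -7000 / 9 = -777.78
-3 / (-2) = 3 / 2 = 1.50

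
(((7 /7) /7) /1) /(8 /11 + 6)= 11 /518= 0.02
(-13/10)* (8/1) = -52/5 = -10.40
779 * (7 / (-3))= -5453 / 3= -1817.67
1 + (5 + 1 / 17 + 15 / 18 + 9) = 1621 / 102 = 15.89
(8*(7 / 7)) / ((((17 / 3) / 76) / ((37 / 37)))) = 1824 / 17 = 107.29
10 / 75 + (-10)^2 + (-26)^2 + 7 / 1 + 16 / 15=3921 / 5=784.20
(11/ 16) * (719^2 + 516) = 5692247/ 16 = 355765.44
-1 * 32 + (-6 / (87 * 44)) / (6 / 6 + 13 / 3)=-32.00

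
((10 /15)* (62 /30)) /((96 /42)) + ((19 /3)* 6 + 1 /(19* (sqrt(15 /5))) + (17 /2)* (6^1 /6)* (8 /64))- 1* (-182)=sqrt(3) /57 + 159599 /720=221.70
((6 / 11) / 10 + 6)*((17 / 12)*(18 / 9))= 1887 / 110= 17.15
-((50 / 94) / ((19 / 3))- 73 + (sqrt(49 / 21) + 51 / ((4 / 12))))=-71515 / 893- sqrt(21) / 3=-81.61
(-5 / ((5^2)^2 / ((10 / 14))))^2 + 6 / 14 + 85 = 2616251 / 30625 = 85.43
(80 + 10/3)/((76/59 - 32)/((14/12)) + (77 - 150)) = -103250/123063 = -0.84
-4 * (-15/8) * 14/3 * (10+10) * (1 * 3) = 2100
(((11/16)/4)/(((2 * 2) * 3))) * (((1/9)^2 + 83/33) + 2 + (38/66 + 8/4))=6329/62208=0.10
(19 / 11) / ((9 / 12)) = 76 / 33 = 2.30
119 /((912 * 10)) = 119 /9120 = 0.01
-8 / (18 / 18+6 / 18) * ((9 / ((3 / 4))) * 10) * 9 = -6480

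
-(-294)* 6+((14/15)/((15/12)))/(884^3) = 11424222482407/6476316600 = 1764.00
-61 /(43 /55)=-3355 /43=-78.02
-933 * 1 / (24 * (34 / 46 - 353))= 7153 / 64816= 0.11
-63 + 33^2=1026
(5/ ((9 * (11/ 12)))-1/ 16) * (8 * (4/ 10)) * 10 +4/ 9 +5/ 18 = 3587/ 198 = 18.12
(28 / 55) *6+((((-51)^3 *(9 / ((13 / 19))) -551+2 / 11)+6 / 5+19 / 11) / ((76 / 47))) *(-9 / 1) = 505161087 / 52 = 9714636.29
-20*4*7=-560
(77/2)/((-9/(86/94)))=-3.91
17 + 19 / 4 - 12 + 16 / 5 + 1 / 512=33157 / 2560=12.95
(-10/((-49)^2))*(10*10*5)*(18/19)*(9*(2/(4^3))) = -0.55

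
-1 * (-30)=30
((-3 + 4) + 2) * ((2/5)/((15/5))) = 2/5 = 0.40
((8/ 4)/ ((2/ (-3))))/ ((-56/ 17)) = 51/ 56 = 0.91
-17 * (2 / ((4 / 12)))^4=-22032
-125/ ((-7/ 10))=1250/ 7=178.57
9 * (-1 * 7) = -63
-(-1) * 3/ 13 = 3/ 13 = 0.23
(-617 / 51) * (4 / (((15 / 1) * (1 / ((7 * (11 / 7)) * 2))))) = -54296 / 765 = -70.98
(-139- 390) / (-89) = 529 / 89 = 5.94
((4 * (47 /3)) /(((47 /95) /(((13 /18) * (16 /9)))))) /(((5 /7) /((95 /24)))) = 901.26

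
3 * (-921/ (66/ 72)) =-3014.18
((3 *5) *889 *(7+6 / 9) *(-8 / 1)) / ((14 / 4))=-233680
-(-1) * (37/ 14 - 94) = -1279/ 14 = -91.36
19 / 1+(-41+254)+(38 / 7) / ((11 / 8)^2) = 198936 / 847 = 234.87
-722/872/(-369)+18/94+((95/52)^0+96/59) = 1258470397/446131332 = 2.82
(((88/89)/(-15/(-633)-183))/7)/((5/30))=-6963/1503299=-0.00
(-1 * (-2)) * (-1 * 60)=-120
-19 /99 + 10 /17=667 /1683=0.40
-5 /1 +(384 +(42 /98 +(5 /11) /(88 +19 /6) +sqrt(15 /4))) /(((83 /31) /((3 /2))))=93 * sqrt(15) /332 +1470893231 /6991754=211.46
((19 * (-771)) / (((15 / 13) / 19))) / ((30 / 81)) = -32564727 / 50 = -651294.54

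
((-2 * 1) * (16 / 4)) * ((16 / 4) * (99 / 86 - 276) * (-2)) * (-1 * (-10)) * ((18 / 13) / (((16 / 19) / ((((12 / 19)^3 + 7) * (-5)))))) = 2116310430600 / 201799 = 10487219.61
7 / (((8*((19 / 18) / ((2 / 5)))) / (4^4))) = 8064 / 95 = 84.88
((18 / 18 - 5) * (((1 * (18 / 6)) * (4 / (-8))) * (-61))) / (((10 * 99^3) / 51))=-1037 / 539055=-0.00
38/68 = 19/34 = 0.56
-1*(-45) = 45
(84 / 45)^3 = 21952 / 3375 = 6.50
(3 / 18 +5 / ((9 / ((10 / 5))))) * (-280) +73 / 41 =-356.00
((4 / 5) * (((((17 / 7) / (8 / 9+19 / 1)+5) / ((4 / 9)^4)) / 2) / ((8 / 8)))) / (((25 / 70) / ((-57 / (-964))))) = 1200092193 / 138044800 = 8.69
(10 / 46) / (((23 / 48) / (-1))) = -240 / 529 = -0.45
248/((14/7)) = 124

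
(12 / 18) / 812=1 / 1218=0.00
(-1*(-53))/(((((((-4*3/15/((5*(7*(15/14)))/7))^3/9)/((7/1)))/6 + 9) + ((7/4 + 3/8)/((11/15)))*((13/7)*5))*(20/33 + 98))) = 767004820312500/51240162969017417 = 0.01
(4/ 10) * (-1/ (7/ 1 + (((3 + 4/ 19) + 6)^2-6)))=-361/ 77465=-0.00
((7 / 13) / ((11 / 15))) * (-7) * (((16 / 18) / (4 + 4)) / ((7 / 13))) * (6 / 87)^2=-140 / 27753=-0.01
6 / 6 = 1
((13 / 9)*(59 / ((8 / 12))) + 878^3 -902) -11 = 676835366.83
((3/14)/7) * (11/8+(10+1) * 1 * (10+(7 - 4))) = 495/112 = 4.42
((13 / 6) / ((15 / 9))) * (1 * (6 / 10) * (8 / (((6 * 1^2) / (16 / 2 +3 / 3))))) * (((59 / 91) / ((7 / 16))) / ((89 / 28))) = 67968 / 15575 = 4.36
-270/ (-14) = 135/ 7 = 19.29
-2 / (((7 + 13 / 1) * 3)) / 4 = -1 / 120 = -0.01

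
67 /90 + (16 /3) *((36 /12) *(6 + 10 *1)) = 23107 /90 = 256.74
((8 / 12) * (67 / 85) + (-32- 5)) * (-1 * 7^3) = 3190243 / 255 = 12510.76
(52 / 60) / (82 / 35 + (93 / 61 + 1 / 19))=105469 / 477054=0.22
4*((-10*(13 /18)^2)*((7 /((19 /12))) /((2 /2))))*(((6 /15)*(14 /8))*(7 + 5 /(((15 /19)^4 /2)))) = -10981169108 /5194125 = -2114.15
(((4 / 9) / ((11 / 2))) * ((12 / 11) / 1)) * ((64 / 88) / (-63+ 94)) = 256 / 123783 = 0.00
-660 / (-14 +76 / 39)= 2574 / 47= 54.77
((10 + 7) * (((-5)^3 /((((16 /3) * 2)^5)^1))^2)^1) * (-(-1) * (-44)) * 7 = -1207736578125 /281474976710656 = -0.00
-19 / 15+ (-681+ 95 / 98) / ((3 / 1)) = -335077 / 1470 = -227.94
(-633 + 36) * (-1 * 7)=4179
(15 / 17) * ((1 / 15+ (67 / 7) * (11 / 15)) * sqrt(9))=2232 / 119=18.76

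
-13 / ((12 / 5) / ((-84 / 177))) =455 / 177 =2.57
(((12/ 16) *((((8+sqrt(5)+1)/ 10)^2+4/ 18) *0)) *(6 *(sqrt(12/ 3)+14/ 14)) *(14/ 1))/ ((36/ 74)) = 0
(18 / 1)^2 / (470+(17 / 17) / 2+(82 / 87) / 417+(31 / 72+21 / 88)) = 517193424 / 752119681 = 0.69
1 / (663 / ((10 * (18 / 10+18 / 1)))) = 66 / 221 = 0.30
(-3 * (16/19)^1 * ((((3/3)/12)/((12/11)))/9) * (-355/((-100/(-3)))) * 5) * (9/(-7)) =-781/532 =-1.47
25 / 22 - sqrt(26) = 25 / 22 - sqrt(26) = -3.96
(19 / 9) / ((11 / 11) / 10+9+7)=190 / 1449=0.13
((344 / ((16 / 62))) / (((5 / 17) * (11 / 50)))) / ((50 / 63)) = 1427643 / 55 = 25957.15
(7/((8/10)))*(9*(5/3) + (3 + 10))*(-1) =-245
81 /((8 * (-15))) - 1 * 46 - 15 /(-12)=-1817 /40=-45.42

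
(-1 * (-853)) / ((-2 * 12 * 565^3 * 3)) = -853 / 12986073000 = -0.00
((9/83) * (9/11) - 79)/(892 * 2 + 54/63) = -252161/5703511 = -0.04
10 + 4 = 14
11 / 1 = 11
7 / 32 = 0.22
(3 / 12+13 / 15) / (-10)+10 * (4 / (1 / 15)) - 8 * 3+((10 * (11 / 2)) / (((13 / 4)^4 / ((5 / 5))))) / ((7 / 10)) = 69165856091 / 119956200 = 576.59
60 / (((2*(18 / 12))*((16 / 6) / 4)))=30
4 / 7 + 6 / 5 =1.77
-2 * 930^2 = -1729800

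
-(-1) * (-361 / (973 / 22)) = -7942 / 973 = -8.16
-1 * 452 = -452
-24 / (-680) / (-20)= -3 / 1700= -0.00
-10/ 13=-0.77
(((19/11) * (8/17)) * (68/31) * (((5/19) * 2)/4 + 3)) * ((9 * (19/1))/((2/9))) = 4296.56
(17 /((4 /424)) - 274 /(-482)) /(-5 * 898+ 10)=-434419 /1079680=-0.40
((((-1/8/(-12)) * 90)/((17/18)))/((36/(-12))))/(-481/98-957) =2205/6410156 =0.00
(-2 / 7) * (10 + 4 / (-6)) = -8 / 3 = -2.67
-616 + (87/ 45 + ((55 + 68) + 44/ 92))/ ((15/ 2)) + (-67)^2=20129309/ 5175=3889.72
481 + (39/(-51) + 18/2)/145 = 237161/493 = 481.06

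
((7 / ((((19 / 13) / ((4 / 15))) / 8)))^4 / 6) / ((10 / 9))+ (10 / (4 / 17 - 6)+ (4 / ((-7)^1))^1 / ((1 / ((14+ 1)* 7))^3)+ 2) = -355532485353972809 / 538795884375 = -659864.89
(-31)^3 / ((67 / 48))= -1429968 / 67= -21342.81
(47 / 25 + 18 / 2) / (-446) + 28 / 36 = 37801 / 50175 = 0.75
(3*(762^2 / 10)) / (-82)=-2124.31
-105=-105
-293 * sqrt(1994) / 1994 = -6.56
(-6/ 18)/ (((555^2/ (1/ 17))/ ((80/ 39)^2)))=-256/ 955752291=-0.00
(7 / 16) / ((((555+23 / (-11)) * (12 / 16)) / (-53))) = -4081 / 72984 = -0.06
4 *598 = 2392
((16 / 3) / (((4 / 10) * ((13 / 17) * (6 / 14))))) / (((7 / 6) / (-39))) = -1360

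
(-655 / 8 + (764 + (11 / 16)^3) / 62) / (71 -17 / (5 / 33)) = 88308225 / 52314112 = 1.69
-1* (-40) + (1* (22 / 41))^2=67724 / 1681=40.29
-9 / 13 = -0.69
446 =446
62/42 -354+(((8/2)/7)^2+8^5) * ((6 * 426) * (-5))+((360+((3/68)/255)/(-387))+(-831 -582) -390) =-418781008.59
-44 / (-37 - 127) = 11 / 41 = 0.27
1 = 1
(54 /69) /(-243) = -0.00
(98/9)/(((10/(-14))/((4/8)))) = -343/45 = -7.62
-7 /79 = -0.09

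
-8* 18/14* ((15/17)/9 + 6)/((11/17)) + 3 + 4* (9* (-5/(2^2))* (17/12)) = -48567/308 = -157.69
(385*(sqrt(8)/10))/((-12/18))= -231*sqrt(2)/2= -163.34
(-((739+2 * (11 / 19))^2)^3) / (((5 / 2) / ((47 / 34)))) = -363551313864215149056367823 / 3998899885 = -90912832108627582.97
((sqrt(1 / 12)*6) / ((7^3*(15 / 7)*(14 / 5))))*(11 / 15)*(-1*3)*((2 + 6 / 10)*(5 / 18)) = -143*sqrt(3) / 185220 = -0.00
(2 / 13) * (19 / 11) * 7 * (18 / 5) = 4788 / 715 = 6.70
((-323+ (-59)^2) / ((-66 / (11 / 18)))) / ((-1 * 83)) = 1579 / 4482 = 0.35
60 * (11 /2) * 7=2310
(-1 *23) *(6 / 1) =-138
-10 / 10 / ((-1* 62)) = 1 / 62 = 0.02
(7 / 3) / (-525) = -1 / 225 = -0.00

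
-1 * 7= -7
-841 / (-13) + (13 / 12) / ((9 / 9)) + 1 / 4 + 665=28510 / 39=731.03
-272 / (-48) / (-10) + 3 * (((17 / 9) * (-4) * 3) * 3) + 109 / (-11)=-70777 / 330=-214.48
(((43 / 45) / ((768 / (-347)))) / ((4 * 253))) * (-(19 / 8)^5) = 36945873179 / 1146051624960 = 0.03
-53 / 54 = -0.98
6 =6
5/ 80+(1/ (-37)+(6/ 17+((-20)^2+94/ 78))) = 157623859/ 392496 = 401.59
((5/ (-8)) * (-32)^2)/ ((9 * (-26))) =320/ 117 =2.74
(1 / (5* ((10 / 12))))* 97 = 582 / 25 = 23.28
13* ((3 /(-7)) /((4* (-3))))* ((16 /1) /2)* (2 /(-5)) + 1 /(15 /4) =-128 /105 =-1.22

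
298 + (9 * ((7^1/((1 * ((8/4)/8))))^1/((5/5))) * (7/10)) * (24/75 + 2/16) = 188249/500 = 376.50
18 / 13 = 1.38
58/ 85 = 0.68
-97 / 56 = -1.73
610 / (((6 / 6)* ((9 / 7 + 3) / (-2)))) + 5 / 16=-284.35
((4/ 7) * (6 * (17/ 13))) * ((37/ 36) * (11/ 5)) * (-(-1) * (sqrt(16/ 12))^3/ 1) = 110704 * sqrt(3)/ 12285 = 15.61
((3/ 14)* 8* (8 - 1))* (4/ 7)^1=48/ 7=6.86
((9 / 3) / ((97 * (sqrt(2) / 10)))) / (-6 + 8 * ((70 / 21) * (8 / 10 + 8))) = 45 * sqrt(2) / 66542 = 0.00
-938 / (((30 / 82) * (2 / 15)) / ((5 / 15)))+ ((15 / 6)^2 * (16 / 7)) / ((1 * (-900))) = -403810 / 63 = -6409.68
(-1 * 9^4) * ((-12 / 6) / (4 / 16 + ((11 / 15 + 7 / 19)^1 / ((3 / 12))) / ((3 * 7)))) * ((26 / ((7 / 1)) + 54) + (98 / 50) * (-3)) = 81416288808 / 55045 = 1479086.00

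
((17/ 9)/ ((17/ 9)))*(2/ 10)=1/ 5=0.20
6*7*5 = 210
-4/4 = -1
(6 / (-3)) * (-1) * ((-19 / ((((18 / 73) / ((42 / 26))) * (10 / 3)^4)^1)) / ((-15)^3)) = 0.00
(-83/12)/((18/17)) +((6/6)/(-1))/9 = -1435/216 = -6.64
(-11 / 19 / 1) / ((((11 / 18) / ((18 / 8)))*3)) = -27 / 38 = -0.71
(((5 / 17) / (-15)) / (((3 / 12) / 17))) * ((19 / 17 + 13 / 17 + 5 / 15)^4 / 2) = -326094722 / 20295603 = -16.07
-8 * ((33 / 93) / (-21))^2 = -968 / 423801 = -0.00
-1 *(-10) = 10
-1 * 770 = -770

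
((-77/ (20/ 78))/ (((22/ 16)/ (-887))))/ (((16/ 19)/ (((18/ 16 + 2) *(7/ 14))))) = 359442.89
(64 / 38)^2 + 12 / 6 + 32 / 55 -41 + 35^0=-686618 / 19855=-34.58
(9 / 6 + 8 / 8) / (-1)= -5 / 2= -2.50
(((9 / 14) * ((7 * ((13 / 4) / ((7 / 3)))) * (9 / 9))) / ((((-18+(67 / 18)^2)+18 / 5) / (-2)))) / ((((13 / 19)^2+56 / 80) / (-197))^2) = 71896706412979500 / 109917273109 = 654098.34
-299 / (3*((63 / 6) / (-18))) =1196 / 7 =170.86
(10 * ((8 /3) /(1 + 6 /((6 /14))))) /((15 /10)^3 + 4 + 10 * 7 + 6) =128 /6003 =0.02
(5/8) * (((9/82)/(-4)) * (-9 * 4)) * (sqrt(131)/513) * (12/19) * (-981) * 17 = -145.08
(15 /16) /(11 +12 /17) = 255 /3184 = 0.08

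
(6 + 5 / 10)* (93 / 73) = 1209 / 146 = 8.28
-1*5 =-5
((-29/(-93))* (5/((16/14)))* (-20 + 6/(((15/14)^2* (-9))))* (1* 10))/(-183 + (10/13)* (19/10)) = 9165247/5925960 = 1.55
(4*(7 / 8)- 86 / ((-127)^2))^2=12708278361 / 1040578564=12.21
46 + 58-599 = -495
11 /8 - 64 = -501 /8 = -62.62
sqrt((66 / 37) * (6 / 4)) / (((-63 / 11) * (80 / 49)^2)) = -0.11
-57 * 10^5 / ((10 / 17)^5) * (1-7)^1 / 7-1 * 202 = 485589680 / 7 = 69369954.29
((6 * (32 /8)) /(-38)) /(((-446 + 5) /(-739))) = -2956 /2793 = -1.06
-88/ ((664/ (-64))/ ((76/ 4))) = 161.16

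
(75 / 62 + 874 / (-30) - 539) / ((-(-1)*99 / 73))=-38488447 / 92070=-418.03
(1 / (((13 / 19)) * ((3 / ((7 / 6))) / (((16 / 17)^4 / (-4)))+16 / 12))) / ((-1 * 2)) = 1634304 / 26333983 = 0.06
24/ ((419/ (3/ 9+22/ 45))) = 296/ 6285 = 0.05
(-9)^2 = 81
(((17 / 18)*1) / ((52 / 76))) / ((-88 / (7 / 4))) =-2261 / 82368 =-0.03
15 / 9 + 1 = 2.67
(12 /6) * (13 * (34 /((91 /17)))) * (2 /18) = 1156 /63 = 18.35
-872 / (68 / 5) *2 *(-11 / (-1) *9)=-215820 / 17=-12695.29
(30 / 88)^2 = 225 / 1936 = 0.12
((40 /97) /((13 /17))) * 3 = 2040 /1261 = 1.62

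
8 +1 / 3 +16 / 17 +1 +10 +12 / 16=4289 / 204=21.02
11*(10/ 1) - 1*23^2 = -419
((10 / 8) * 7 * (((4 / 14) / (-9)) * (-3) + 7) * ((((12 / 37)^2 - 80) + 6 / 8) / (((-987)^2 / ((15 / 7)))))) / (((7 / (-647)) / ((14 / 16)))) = 1044519274775 / 1194939075456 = 0.87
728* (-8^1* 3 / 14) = -1248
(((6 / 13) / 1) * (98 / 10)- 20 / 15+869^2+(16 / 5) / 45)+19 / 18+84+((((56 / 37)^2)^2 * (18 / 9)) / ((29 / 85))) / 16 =80044399695409723 / 105983804550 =755251.24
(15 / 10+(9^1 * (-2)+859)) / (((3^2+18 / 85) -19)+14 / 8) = -286450 / 2733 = -104.81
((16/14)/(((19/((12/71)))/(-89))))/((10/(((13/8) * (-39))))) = 270738/47215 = 5.73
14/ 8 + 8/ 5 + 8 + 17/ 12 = 383/ 30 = 12.77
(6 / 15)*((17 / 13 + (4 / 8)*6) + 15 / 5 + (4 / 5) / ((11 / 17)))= 12218 / 3575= 3.42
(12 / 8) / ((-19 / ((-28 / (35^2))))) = 6 / 3325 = 0.00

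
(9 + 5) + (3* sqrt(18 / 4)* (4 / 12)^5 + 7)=sqrt(2) / 54 + 21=21.03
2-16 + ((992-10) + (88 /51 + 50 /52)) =1287131 /1326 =970.69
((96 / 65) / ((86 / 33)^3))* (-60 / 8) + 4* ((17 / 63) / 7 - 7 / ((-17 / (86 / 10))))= 530525995694 / 38744158635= 13.69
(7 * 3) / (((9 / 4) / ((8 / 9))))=224 / 27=8.30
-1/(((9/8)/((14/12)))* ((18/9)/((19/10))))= -133/135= -0.99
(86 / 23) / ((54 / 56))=2408 / 621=3.88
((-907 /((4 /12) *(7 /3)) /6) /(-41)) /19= 2721 /10906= 0.25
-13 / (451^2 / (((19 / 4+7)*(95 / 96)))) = -58045 / 78105984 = -0.00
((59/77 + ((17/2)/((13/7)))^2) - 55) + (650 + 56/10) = 161963561/260260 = 622.31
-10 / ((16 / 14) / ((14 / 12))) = -245 / 24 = -10.21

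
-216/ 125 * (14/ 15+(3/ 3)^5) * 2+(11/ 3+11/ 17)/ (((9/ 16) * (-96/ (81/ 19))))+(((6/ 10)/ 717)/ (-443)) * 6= -150091265696/ 21373919375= -7.02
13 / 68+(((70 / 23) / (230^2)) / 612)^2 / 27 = 0.19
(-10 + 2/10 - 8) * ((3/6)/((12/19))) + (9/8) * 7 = -373/60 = -6.22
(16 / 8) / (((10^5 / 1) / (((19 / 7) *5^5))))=19 / 112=0.17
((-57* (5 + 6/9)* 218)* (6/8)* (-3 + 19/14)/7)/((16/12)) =7287849/784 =9295.73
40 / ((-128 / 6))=-15 / 8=-1.88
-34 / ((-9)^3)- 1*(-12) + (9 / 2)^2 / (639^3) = 12572697689 / 1043668476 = 12.05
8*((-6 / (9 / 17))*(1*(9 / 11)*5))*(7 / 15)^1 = -1904 / 11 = -173.09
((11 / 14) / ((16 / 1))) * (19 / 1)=209 / 224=0.93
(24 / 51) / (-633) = -8 / 10761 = -0.00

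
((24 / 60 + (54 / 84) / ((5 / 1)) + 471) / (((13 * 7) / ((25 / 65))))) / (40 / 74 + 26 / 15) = 1409145 / 1607788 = 0.88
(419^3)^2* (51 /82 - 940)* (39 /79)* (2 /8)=-16255600021149467860011 /25912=-627338685595456462.64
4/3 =1.33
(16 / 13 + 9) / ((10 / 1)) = 133 / 130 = 1.02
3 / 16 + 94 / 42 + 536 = 180911 / 336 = 538.43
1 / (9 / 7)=7 / 9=0.78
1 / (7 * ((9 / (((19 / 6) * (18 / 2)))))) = 19 / 42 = 0.45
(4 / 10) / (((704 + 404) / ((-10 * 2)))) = -2 / 277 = -0.01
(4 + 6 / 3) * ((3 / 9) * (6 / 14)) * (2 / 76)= 0.02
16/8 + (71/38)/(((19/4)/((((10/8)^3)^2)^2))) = 23390559351/3028287488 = 7.72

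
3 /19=0.16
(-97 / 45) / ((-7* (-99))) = -97 / 31185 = -0.00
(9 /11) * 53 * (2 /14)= 477 /77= 6.19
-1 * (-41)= 41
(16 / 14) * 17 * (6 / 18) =136 / 21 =6.48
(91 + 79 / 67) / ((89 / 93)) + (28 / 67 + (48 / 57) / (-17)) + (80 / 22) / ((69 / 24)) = 47732619796 / 487290397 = 97.96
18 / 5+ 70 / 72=823 / 180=4.57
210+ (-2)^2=214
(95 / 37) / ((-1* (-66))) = 95 / 2442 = 0.04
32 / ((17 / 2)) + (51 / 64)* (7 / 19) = 83893 / 20672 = 4.06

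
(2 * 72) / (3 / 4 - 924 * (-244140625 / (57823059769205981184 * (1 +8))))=567717314097658724352 / 2956861012634290231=192.00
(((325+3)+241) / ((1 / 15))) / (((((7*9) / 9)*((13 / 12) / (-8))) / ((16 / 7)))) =-13109760 / 637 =-20580.47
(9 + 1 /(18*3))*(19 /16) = 9253 /864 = 10.71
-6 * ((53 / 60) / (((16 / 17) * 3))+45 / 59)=-182759 / 28320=-6.45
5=5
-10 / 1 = -10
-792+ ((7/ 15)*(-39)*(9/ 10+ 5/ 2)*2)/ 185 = -3666094/ 4625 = -792.67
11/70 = 0.16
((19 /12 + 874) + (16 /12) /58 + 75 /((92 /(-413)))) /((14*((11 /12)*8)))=539191 /102718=5.25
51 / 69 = 17 / 23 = 0.74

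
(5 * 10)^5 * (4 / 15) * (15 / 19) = 65789473.68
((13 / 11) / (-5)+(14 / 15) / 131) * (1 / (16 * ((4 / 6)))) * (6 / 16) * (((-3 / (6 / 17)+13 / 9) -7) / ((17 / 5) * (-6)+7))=-113965 / 13481472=-0.01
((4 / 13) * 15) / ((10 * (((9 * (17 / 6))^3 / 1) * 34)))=8 / 9771957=0.00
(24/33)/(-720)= -1/990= -0.00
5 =5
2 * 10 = 20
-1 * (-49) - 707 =-658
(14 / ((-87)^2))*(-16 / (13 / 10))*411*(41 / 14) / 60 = -0.46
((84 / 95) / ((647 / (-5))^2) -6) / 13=-0.46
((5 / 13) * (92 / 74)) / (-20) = -23 / 962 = -0.02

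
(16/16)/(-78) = -1/78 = -0.01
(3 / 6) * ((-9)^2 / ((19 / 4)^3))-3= -17985 / 6859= -2.62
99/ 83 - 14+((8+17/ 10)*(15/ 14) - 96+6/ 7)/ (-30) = -33141/ 3320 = -9.98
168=168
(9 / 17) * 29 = 261 / 17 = 15.35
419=419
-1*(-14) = 14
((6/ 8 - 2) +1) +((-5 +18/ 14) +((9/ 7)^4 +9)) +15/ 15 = 84211/ 9604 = 8.77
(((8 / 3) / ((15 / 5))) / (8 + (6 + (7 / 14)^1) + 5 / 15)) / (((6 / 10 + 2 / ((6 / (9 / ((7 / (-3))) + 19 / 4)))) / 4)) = 8960 / 33553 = 0.27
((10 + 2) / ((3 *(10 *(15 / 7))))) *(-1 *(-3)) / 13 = 14 / 325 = 0.04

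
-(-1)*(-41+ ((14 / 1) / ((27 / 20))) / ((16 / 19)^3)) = -326719 / 13824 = -23.63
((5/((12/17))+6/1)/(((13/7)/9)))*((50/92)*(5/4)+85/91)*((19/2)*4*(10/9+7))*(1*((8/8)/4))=1960919795/248768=7882.52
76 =76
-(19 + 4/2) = -21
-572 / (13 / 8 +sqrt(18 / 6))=59488 / 23-36608*sqrt(3) / 23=-170.39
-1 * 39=-39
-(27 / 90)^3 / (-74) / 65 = 27 / 4810000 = 0.00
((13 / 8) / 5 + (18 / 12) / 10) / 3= 19 / 120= 0.16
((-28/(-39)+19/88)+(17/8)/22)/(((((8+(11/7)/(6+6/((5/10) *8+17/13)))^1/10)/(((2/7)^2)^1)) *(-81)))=-263630/208680381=-0.00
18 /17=1.06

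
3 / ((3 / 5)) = 5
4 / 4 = 1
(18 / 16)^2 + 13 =913 / 64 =14.27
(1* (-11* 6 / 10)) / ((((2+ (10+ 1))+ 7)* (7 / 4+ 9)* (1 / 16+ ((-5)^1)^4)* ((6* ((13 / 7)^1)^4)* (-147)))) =4312 / 921184359225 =0.00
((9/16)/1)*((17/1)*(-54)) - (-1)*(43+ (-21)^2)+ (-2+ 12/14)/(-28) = -12675/392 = -32.33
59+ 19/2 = 137/2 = 68.50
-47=-47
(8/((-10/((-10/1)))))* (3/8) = 3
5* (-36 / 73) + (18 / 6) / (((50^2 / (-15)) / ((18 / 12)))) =-181971 / 73000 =-2.49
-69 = -69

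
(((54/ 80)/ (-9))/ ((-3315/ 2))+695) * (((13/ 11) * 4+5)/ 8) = 1643466607/ 1944800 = 845.06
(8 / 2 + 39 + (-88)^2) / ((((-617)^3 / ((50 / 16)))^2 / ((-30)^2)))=1095046875 / 882736260944364304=0.00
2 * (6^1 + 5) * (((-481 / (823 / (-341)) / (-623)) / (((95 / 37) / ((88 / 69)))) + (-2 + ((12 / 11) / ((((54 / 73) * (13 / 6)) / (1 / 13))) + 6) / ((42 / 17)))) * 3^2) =10903888416346 / 189332874185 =57.59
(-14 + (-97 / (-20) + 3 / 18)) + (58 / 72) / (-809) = -654149 / 72810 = -8.98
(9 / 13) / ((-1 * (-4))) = 9 / 52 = 0.17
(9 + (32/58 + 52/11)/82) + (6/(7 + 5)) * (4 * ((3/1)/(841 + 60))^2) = 96241679375/10617545279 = 9.06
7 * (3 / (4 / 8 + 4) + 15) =329 / 3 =109.67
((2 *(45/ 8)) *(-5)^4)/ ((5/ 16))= 22500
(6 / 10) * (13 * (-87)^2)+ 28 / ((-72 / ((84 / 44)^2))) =71434507 / 1210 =59036.78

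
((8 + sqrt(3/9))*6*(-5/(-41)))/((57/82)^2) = 1640*sqrt(3)/3249 + 13120/1083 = 12.99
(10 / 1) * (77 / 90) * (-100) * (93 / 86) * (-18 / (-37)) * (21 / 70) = -135.03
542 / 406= 271 / 203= 1.33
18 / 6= 3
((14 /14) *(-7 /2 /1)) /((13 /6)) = -21 /13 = -1.62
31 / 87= 0.36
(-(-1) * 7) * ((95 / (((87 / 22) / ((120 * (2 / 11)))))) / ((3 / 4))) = 425600 / 87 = 4891.95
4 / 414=2 / 207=0.01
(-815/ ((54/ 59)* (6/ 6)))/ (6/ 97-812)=4664245/ 4252932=1.10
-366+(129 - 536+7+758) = -8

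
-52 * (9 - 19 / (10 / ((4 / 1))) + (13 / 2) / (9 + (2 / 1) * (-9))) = -1586 / 45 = -35.24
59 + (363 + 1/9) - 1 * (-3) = 3826/9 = 425.11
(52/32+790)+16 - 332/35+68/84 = 671117/840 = 798.95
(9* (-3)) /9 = -3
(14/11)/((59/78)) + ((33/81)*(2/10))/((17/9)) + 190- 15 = 29247224/165495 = 176.73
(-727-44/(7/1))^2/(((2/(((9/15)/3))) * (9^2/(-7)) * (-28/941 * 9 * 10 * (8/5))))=2754797261/2540160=1084.50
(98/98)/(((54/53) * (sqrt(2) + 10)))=265/2646 - 53 * sqrt(2)/5292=0.09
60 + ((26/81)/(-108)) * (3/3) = 262427/4374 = 60.00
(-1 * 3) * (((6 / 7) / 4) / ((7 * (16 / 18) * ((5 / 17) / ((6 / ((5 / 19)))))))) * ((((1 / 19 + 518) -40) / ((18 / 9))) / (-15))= 12507291 / 98000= 127.63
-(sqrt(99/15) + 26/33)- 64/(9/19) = -13454/99- sqrt(165)/5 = -138.47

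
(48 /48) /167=1 /167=0.01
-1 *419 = -419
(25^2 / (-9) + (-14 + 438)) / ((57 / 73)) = 232943 / 513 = 454.08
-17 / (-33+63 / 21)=17 / 30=0.57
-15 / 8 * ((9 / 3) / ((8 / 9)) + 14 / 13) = -6945 / 832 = -8.35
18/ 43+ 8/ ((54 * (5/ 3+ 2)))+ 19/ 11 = 2.19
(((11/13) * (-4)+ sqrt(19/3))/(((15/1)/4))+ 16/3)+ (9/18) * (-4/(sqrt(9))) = 4 * sqrt(57)/45+ 734/195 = 4.44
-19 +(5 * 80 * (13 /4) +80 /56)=8977 /7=1282.43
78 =78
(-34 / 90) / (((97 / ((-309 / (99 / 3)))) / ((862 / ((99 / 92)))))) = 138861304 / 4753485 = 29.21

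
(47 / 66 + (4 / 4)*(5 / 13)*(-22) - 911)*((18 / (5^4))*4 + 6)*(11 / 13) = -38626063 / 8125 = -4753.98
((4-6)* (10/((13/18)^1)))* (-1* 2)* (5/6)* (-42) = -25200/13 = -1938.46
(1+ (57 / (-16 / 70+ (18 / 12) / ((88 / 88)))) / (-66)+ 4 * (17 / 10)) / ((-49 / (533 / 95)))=-0.82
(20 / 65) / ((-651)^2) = 4 / 5509413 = 0.00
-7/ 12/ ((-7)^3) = 1/ 588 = 0.00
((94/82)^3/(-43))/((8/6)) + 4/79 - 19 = -17770660815/936498548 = -18.98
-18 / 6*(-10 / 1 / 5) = 6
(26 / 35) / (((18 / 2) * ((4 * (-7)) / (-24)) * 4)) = 13 / 735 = 0.02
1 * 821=821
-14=-14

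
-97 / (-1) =97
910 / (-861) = -130 / 123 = -1.06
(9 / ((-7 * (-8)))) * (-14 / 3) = -3 / 4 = -0.75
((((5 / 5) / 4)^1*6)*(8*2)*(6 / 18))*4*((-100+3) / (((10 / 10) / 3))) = -9312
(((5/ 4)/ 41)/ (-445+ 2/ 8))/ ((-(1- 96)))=-1/ 1385841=-0.00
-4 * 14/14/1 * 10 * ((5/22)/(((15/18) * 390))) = -4/143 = -0.03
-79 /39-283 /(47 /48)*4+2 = -2119151 /1833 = -1156.11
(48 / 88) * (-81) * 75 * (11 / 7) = -36450 / 7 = -5207.14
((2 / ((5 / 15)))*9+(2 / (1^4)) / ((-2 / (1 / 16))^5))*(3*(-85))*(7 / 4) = -1617155848455 / 67108864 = -24097.50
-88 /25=-3.52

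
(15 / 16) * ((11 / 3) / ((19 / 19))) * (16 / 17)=55 / 17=3.24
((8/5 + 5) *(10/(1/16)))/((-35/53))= -55968/35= -1599.09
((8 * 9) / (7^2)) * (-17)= -1224 / 49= -24.98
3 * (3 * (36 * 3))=972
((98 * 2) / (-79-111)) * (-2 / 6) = 98 / 285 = 0.34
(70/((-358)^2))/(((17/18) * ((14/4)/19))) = 1710/544697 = 0.00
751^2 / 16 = 564001 / 16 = 35250.06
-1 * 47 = -47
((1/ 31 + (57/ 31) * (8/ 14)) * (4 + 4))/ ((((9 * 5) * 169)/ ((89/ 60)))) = 8366/ 4950855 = 0.00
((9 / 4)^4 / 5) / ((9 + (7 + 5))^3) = 243 / 439040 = 0.00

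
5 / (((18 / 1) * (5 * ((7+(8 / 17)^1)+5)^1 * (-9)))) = -17 / 34344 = -0.00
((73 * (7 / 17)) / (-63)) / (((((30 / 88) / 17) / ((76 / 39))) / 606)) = -49310624 / 1755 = -28097.22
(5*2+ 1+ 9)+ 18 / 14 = 149 / 7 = 21.29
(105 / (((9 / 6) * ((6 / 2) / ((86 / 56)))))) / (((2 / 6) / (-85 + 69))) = -1720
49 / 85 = 0.58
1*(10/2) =5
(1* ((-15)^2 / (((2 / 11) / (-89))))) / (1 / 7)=-1541925 / 2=-770962.50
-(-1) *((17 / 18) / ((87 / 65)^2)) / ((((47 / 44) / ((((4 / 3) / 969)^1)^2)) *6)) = 0.00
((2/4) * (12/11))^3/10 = 108/6655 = 0.02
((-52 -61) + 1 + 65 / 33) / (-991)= 3631 / 32703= 0.11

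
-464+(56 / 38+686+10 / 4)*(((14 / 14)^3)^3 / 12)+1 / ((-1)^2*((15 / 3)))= -926369 / 2280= -406.30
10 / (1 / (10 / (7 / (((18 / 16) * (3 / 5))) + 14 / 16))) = 21600 / 2429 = 8.89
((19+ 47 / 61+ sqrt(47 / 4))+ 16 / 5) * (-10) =-14012 / 61 - 5 * sqrt(47) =-263.98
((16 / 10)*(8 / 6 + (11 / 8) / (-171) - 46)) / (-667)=12223 / 114057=0.11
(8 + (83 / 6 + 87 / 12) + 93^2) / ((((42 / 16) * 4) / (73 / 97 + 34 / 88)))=46019087 / 48888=941.32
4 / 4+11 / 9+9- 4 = 65 / 9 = 7.22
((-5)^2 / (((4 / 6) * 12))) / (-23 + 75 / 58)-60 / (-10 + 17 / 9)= 2666515 / 367628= 7.25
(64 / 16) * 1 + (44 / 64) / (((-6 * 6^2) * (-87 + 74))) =179723 / 44928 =4.00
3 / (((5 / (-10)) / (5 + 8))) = -78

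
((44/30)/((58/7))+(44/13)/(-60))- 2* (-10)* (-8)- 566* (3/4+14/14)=-13010791/11310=-1150.38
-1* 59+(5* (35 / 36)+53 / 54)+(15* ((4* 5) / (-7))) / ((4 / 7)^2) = -4979 / 27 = -184.41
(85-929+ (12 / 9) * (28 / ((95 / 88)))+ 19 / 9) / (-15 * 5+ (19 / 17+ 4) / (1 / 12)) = 11734199 / 197505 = 59.41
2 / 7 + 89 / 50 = 723 / 350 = 2.07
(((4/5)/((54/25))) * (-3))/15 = -2/27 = -0.07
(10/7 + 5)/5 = 9/7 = 1.29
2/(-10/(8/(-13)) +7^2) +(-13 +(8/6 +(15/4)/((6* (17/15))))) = -393457/35496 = -11.08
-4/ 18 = -0.22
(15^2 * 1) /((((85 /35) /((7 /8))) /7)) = 77175 /136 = 567.46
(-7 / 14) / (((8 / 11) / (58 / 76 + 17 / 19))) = -1.14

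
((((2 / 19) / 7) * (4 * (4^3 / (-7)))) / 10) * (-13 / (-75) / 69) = -3328 / 24089625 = -0.00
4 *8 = 32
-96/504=-4/21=-0.19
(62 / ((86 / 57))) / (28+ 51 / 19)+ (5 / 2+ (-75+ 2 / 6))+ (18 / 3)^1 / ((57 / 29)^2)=-1253853121 / 18099818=-69.27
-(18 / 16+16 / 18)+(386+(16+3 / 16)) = 57625 / 144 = 400.17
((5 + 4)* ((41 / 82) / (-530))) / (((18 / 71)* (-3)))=71 / 6360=0.01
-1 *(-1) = 1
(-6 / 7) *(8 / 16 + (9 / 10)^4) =-34683 / 35000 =-0.99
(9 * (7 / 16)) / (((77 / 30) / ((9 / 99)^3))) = 135 / 117128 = 0.00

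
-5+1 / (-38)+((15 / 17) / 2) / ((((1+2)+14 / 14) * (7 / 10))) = -44033 / 9044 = -4.87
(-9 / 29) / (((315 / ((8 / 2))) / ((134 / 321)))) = -536 / 325815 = -0.00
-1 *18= -18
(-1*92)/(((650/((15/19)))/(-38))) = 276/65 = 4.25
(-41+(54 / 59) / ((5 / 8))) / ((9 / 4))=-46652 / 2655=-17.57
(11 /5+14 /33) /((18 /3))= 433 /990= 0.44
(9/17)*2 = 18/17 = 1.06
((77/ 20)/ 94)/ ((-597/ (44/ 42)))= -121/ 1683540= -0.00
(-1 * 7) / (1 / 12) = -84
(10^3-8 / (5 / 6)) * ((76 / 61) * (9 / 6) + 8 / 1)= 2981104 / 305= 9774.11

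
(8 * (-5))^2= 1600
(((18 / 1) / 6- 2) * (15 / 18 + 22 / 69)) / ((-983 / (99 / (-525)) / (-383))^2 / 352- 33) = -1490095026288 / 41997940938553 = -0.04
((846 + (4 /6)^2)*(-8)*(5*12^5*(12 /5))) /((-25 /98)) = 1981536141312 /25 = 79261445652.48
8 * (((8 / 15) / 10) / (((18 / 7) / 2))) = 224 / 675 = 0.33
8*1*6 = 48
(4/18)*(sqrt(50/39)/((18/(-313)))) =-1565*sqrt(78)/3159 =-4.38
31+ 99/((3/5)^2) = 306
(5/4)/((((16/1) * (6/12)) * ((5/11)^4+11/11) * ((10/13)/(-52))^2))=418161601/610640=684.79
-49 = -49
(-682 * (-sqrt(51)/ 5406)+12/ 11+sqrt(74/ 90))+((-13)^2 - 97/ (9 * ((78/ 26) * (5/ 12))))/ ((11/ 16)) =341 * sqrt(51)/ 2703+sqrt(185)/ 15+116012/ 495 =236.18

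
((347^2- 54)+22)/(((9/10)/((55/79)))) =66207350/711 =93118.64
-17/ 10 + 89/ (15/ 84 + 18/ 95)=26413/ 110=240.12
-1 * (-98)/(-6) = -49/3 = -16.33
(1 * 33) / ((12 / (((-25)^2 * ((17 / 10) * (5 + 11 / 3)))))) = 303875 / 12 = 25322.92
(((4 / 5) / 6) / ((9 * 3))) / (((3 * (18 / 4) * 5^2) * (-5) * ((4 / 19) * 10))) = -19 / 13668750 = -0.00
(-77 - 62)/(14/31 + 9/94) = -405046/1595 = -253.95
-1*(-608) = 608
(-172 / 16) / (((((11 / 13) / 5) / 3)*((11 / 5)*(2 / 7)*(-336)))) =13975 / 15488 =0.90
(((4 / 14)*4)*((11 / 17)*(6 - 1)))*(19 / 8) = 1045 / 119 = 8.78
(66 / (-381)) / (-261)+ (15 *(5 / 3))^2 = 20716897 / 33147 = 625.00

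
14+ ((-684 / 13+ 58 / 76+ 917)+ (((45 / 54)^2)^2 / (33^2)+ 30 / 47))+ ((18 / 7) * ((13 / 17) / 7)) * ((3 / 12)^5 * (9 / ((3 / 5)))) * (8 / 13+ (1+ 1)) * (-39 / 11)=11300618657769989 / 12845285316864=879.75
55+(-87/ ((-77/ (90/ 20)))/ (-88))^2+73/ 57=589205652505/ 10468432128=56.28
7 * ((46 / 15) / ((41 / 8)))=2576 / 615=4.19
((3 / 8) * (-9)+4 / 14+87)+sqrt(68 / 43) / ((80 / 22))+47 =11 * sqrt(731) / 860+7331 / 56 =131.26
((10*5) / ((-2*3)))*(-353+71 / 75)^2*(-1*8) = 5577369728 / 675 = 8262769.97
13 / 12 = 1.08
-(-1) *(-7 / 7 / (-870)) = 1 / 870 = 0.00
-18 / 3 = -6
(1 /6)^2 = 0.03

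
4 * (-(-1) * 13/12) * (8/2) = 52/3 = 17.33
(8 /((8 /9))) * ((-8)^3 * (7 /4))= -8064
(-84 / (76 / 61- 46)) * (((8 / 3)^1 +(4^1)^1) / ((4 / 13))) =122 / 3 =40.67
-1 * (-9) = 9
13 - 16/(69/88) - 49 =-3892/69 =-56.41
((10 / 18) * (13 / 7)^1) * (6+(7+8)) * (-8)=-520 / 3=-173.33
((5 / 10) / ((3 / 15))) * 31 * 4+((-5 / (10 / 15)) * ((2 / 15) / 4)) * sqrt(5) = 310-sqrt(5) / 4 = 309.44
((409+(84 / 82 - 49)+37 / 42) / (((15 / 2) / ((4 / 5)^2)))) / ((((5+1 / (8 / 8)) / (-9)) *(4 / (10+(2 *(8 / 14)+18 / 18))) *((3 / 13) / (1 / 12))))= -137727421 / 2712150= -50.78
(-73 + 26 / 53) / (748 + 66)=-3843 / 43142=-0.09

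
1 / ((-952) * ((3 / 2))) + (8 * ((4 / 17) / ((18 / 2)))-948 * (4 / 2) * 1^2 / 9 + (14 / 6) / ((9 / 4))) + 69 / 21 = -206.14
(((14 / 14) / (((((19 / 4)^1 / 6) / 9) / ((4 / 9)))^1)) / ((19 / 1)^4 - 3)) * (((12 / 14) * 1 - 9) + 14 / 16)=-2442 / 8666147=-0.00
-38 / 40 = -19 / 20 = -0.95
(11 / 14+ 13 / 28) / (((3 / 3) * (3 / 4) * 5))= 1 / 3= 0.33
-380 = -380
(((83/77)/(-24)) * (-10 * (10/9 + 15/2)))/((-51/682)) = -1994075/38556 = -51.72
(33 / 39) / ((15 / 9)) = 33 / 65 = 0.51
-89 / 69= -1.29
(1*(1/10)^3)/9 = 1/9000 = 0.00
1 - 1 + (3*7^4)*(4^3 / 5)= 92198.40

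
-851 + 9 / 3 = -848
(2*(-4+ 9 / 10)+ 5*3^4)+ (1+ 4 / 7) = 14013 / 35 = 400.37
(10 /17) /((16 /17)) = 5 /8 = 0.62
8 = 8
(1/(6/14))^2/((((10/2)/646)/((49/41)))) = 1551046/1845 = 840.68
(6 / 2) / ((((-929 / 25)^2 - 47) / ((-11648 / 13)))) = -840000 / 416833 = -2.02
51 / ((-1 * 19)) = -51 / 19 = -2.68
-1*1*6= -6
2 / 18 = 1 / 9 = 0.11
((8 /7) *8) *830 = 53120 /7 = 7588.57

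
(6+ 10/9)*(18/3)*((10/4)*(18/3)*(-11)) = -7040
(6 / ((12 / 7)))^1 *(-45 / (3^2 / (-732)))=12810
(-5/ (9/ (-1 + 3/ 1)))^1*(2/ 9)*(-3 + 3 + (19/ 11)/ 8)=-95/ 1782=-0.05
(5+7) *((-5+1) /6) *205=-1640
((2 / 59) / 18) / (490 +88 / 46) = 23 / 6007734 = 0.00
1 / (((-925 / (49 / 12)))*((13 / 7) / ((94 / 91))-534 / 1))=2303 / 277649850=0.00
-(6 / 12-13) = 25 / 2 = 12.50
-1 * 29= -29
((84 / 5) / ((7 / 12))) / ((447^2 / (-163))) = -2608 / 111005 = -0.02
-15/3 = -5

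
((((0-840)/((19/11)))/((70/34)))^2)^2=405705964916736/130321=3113128083.09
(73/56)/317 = 73/17752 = 0.00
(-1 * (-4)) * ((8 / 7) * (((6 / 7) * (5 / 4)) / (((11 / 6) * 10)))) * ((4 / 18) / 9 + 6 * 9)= 70016 / 4851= 14.43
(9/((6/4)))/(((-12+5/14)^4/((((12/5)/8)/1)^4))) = 1166886/441194850625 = 0.00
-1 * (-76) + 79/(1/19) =1577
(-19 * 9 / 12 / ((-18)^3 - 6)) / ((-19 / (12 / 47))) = -3 / 91462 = -0.00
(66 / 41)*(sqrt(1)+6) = 462 / 41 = 11.27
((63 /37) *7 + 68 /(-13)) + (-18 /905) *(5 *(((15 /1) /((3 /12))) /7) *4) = 1998019 /609427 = 3.28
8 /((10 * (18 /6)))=4 /15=0.27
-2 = -2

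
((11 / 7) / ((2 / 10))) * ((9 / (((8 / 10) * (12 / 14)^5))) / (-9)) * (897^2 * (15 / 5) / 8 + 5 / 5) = -6405104.27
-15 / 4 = -3.75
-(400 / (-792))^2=-2500 / 9801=-0.26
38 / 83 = 0.46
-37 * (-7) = 259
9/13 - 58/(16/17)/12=-5545/1248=-4.44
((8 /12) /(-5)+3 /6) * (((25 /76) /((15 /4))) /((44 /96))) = 4 /57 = 0.07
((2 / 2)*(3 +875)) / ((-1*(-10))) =439 / 5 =87.80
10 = 10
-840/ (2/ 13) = -5460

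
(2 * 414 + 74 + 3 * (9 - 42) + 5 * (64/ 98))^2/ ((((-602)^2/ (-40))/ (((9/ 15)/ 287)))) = -9364818294/ 62431971287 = -0.15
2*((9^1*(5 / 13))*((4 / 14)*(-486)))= -87480 / 91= -961.32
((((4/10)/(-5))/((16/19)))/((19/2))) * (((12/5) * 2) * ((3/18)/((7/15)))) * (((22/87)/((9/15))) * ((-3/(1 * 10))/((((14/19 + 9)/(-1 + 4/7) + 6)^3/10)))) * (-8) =32593968/878506024655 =0.00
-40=-40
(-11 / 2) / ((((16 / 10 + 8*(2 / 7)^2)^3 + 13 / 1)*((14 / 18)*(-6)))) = 0.05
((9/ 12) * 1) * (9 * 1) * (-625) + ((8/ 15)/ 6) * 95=-151571/ 36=-4210.31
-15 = -15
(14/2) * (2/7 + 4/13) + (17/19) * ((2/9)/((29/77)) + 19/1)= 1397759/64467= 21.68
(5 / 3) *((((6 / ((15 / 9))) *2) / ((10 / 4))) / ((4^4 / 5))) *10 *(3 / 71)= 45 / 1136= 0.04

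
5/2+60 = 125/2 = 62.50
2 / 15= 0.13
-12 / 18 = -2 / 3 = -0.67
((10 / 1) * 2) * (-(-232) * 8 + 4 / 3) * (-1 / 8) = -13930 / 3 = -4643.33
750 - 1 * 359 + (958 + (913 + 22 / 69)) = 156100 / 69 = 2262.32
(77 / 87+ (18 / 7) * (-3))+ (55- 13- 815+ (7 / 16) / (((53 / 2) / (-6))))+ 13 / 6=-33471749 / 43036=-777.76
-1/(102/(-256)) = 128/51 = 2.51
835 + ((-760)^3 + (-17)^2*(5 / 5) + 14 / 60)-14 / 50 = -65846231407 / 150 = -438974876.05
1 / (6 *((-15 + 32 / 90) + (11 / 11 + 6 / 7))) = -105 / 8056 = -0.01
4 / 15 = 0.27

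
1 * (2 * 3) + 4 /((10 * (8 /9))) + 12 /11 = 1659 /220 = 7.54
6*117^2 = 82134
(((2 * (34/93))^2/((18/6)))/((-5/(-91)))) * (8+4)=38.92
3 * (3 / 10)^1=9 / 10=0.90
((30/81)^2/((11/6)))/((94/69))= 2300/41877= 0.05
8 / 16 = 1 / 2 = 0.50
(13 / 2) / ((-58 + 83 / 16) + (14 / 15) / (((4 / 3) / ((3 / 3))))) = -520 / 4169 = -0.12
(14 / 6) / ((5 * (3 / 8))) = 56 / 45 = 1.24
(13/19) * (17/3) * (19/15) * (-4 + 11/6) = -2873/270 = -10.64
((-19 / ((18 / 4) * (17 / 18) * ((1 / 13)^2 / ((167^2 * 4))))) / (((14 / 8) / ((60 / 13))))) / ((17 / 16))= -423234539520 / 2023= -209211339.36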